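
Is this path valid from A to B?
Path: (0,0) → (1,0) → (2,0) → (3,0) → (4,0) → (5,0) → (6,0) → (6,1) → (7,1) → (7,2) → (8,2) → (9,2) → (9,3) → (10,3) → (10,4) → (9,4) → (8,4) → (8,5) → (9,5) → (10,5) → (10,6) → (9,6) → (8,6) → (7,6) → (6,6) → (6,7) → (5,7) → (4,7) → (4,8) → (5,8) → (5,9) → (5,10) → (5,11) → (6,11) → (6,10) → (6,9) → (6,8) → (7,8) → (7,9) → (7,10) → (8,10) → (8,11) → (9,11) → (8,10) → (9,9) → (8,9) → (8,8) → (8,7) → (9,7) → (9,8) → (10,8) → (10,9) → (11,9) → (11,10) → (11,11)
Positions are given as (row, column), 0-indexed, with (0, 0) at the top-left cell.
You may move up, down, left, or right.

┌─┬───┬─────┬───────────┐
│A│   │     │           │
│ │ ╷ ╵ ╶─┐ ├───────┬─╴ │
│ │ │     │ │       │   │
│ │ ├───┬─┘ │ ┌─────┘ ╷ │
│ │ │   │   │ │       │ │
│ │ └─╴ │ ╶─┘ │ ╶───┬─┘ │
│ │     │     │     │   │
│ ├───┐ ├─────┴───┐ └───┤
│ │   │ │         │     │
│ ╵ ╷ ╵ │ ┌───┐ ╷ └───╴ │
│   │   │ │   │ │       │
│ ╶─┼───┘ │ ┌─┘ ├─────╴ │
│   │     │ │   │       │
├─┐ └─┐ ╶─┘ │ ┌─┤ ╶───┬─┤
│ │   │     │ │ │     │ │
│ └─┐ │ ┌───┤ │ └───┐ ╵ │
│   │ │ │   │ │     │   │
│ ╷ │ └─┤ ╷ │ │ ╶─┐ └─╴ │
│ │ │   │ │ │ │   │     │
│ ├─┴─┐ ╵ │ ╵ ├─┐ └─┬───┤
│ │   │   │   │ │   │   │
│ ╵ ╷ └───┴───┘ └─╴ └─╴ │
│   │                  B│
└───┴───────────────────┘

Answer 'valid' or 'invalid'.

Checking path validity:
Result: Invalid move at step 43: cannot move from (9, 11) to (8, 10).

invalid

Correct solution:

┌─┬───┬─────┬───────────┐
│A│   │     │           │
│ │ ╷ ╵ ╶─┐ ├───────┬─╴ │
│↓│ │     │ │       │   │
│ │ ├───┬─┘ │ ┌─────┘ ╷ │
│↓│ │   │   │ │       │ │
│ │ └─╴ │ ╶─┘ │ ╶───┬─┘ │
│↓│     │     │     │   │
│ ├───┐ ├─────┴───┐ └───┤
│↓│   │ │      ↱ ↓│     │
│ ╵ ╷ ╵ │ ┌───┐ ╷ └───╴ │
│↓  │   │ │   │↑│↳ → → ↓│
│ ╶─┼───┘ │ ┌─┘ ├─────╴ │
│↳ ↓│     │ │↱ ↑│↓ ← ← ↲│
├─┐ └─┐ ╶─┘ │ ┌─┤ ╶───┬─┤
│ │↳ ↓│     │↑│ │↳ → ↓│ │
│ └─┐ │ ┌───┤ │ └───┐ ╵ │
│   │↓│ │↱ ↓│↑│↓ ← ↰│↳ ↓│
│ ╷ │ └─┤ ╷ │ │ ╶─┐ └─╴ │
│ │ │↳ ↓│↑│↓│↑│↳ ↓│↑ ← ↲│
│ ├─┴─┐ ╵ │ ╵ ├─┐ └─┬───┤
│ │   │↳ ↑│↳ ↑│ │↳ ↓│   │
│ ╵ ╷ └───┴───┘ └─╴ └─╴ │
│   │              ↳ → B│
└───┴───────────────────┘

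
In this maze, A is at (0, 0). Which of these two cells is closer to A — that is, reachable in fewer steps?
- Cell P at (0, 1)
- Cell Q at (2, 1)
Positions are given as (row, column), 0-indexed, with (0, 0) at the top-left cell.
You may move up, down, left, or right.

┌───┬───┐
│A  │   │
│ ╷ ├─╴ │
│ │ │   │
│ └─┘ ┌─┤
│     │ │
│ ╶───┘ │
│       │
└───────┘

Shortest path A → P at (0, 1): 1 steps
Shortest path A → Q at (2, 1): 3 steps

P is closer (1 steps vs 3 steps).

Path to P:

┌───┬───┐
│A P│   │
│ ╷ ├─╴ │
│ │ │   │
│ └─┘ ┌─┤
│     │ │
│ ╶───┘ │
│       │
└───────┘

Path to Q:

┌───┬───┐
│A  │   │
│ ╷ ├─╴ │
│↓│ │   │
│ └─┘ ┌─┤
│↳ Q  │ │
│ ╶───┘ │
│       │
└───────┘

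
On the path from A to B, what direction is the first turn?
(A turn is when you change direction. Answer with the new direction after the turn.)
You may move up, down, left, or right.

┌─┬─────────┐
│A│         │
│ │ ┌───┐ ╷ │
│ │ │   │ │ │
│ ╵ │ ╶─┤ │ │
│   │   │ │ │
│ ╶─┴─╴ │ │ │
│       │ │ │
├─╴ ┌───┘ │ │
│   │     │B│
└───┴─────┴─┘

Directions: down, down, right, up, up, right, right, right, right, down, down, down, down
First turn direction: right

Solution:

┌─┬─────────┐
│A│↱ → → → ↓│
│ │ ┌───┐ ╷ │
│↓│↑│   │ │↓│
│ ╵ │ ╶─┤ │ │
│↳ ↑│   │ │↓│
│ ╶─┴─╴ │ │ │
│       │ │↓│
├─╴ ┌───┘ │ │
│   │     │B│
└───┴─────┴─┘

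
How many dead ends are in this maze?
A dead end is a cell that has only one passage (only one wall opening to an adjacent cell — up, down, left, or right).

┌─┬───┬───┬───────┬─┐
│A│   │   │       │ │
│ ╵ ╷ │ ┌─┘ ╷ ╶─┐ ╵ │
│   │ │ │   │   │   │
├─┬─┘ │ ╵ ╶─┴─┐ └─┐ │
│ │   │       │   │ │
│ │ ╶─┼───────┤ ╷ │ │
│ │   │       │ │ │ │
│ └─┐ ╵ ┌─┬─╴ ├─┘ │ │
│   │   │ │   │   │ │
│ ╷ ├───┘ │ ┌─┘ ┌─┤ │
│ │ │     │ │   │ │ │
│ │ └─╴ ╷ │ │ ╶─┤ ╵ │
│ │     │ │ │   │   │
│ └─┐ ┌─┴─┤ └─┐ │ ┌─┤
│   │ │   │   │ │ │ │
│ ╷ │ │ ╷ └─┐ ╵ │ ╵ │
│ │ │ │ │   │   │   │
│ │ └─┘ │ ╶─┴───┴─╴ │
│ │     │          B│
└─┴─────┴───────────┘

Checking each cell for number of passages:

Dead ends found at positions:
  (0, 0)
  (0, 4)
  (0, 9)
  (2, 0)
  (2, 6)
  (3, 7)
  (4, 4)
  (5, 2)
  (5, 8)
  (6, 4)
  (7, 9)
  (8, 2)
  (8, 5)
  (9, 0)
Total dead ends: 14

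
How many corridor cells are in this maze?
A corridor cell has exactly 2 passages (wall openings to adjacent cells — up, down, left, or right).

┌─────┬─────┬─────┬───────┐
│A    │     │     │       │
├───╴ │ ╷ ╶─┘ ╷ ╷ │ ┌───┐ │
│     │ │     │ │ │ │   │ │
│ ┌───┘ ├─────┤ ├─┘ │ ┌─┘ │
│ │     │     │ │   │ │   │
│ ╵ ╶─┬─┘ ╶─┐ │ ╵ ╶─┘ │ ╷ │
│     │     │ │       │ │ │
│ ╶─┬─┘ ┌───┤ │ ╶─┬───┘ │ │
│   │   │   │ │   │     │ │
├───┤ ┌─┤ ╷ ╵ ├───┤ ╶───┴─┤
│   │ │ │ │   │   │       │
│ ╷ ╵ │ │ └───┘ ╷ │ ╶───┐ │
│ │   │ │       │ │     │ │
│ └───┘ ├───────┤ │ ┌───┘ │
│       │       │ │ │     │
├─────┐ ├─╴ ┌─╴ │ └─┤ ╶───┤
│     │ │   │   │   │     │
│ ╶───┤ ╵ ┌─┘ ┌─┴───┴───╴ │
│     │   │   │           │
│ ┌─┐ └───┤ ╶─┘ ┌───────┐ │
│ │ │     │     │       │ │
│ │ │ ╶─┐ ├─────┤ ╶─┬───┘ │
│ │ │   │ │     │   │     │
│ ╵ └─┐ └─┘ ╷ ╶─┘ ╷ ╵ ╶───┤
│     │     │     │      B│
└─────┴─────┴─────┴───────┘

Counting cells with exactly 2 passages:
Total corridor cells: 129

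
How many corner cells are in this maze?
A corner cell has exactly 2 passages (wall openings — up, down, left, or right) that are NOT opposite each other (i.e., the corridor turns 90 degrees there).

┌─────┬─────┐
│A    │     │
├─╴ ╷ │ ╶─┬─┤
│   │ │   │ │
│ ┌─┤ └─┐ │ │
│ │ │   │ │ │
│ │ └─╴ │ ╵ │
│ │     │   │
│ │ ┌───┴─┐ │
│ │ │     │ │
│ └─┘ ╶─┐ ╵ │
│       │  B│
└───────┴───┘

Counting corner cells (2 non-opposite passages):
Total corners: 15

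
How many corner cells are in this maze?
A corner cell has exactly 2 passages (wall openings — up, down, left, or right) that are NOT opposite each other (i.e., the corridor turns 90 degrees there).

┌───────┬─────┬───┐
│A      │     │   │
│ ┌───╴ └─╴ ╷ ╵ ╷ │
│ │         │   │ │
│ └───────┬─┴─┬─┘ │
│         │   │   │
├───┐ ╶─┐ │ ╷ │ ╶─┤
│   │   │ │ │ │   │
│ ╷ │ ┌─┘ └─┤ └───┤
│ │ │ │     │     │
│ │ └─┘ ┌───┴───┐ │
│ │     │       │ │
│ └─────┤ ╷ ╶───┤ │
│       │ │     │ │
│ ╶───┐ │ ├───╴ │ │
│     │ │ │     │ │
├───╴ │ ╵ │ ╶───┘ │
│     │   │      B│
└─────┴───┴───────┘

Counting corner cells (2 non-opposite passages):
Total corners: 35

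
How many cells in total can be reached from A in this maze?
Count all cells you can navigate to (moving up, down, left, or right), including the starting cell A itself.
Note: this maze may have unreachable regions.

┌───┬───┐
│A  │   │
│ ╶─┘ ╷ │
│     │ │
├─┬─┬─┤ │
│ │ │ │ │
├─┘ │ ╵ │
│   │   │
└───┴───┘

Using BFS/flood-fill to find all reachable cells from A:
Maze size: 4 × 4 = 16 total cells
4 cell(s) are walled off and cannot be reached from A.
Reachable cells: 12

Reachable region (· marks reachable cells):

┌───┬───┐
│A ·│· ·│
│ ╶─┘ ╷ │
│· · ·│·│
├─┬─┬─┤ │
│ │ │·│·│
├─┘ │ ╵ │
│   │· ·│
└───┴───┘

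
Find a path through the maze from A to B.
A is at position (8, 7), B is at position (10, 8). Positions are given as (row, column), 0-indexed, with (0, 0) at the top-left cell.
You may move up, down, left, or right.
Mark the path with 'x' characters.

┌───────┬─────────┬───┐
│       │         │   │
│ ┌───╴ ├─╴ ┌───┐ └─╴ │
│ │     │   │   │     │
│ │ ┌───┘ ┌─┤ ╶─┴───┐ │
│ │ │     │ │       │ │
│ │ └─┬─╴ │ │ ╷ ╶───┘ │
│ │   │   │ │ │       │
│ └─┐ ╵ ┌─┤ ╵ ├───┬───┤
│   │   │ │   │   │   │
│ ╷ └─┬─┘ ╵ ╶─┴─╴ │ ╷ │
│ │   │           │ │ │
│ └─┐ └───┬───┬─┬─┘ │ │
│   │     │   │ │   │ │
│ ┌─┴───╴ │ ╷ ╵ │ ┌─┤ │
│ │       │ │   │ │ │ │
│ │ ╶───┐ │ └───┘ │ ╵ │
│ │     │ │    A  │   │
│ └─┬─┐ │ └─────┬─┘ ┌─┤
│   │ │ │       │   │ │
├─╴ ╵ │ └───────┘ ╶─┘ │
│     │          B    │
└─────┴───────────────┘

Finding the shortest path from (8, 7) to (10, 8):
Path length: 15 steps
Directions: right → up → up → right → up → up → right → down → down → down → down → left → down → left → down

Solution:

┌───────┬─────────┬───┐
│       │         │   │
│ ┌───╴ ├─╴ ┌───┐ └─╴ │
│ │     │   │   │     │
│ │ ┌───┘ ┌─┤ ╶─┴───┐ │
│ │ │     │ │       │ │
│ │ └─┬─╴ │ │ ╷ ╶───┘ │
│ │   │   │ │ │       │
│ └─┐ ╵ ┌─┤ ╵ ├───┬───┤
│   │   │ │   │   │x x│
│ ╷ └─┬─┘ ╵ ╶─┴─╴ │ ╷ │
│ │   │           │x│x│
│ └─┐ └───┬───┬─┬─┘ │ │
│   │     │   │ │x x│x│
│ ┌─┴───╴ │ ╷ ╵ │ ┌─┤ │
│ │       │ │   │x│ │x│
│ │ ╶───┐ │ └───┘ │ ╵ │
│ │     │ │    A x│x x│
│ └─┬─┐ │ └─────┬─┘ ┌─┤
│   │ │ │       │x x│ │
├─╴ ╵ │ └───────┘ ╶─┘ │
│     │          B    │
└─────┴───────────────┘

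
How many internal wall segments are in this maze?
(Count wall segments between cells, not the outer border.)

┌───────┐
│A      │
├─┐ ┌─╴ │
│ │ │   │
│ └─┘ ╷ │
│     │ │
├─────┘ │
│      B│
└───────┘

Counting internal wall segments:
Total internal walls: 9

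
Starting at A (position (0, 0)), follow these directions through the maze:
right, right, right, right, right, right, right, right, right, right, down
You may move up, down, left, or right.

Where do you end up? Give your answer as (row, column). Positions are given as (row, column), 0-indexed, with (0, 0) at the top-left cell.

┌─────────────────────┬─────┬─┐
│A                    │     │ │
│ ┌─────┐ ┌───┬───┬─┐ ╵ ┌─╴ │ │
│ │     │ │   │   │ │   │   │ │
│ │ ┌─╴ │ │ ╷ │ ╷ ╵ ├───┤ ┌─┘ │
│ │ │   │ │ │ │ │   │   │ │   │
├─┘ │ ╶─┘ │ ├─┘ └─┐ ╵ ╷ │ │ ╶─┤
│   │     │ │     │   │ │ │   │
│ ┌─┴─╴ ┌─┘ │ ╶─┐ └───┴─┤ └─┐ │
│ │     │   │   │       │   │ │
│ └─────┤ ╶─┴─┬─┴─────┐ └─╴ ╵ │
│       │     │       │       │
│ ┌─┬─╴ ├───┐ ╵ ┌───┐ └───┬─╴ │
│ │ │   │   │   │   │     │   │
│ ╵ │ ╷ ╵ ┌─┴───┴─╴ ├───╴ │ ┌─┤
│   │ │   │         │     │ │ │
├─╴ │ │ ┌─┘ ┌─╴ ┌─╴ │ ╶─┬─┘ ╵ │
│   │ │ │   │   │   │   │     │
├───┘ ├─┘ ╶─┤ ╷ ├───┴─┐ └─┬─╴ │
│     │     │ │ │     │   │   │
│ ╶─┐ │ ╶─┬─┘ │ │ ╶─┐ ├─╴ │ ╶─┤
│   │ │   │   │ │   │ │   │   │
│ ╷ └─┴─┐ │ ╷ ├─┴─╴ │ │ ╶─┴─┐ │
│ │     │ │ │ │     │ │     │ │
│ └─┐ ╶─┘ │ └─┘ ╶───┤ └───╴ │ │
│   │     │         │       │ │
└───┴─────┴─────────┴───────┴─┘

Following directions step by step:
Start: (0, 0)
  right: (0, 0) → (0, 1)
  right: (0, 1) → (0, 2)
  right: (0, 2) → (0, 3)
  right: (0, 3) → (0, 4)
  right: (0, 4) → (0, 5)
  right: (0, 5) → (0, 6)
  right: (0, 6) → (0, 7)
  right: (0, 7) → (0, 8)
  right: (0, 8) → (0, 9)
  right: (0, 9) → (0, 10)
  down: (0, 10) → (1, 10)
Final position: (1, 10)

Path taken:

┌─────────────────────┬─────┬─┐
│A → → → → → → → → → ↓│     │ │
│ ┌─────┐ ┌───┬───┬─┐ ╵ ┌─╴ │ │
│ │     │ │   │   │ │B  │   │ │
│ │ ┌─╴ │ │ ╷ │ ╷ ╵ ├───┤ ┌─┘ │
│ │ │   │ │ │ │ │   │   │ │   │
├─┘ │ ╶─┘ │ ├─┘ └─┐ ╵ ╷ │ │ ╶─┤
│   │     │ │     │   │ │ │   │
│ ┌─┴─╴ ┌─┘ │ ╶─┐ └───┴─┤ └─┐ │
│ │     │   │   │       │   │ │
│ └─────┤ ╶─┴─┬─┴─────┐ └─╴ ╵ │
│       │     │       │       │
│ ┌─┬─╴ ├───┐ ╵ ┌───┐ └───┬─╴ │
│ │ │   │   │   │   │     │   │
│ ╵ │ ╷ ╵ ┌─┴───┴─╴ ├───╴ │ ┌─┤
│   │ │   │         │     │ │ │
├─╴ │ │ ┌─┘ ┌─╴ ┌─╴ │ ╶─┬─┘ ╵ │
│   │ │ │   │   │   │   │     │
├───┘ ├─┘ ╶─┤ ╷ ├───┴─┐ └─┬─╴ │
│     │     │ │ │     │   │   │
│ ╶─┐ │ ╶─┬─┘ │ │ ╶─┐ ├─╴ │ ╶─┤
│   │ │   │   │ │   │ │   │   │
│ ╷ └─┴─┐ │ ╷ ├─┴─╴ │ │ ╶─┴─┐ │
│ │     │ │ │ │     │ │     │ │
│ └─┐ ╶─┘ │ └─┘ ╶───┤ └───╴ │ │
│   │     │         │       │ │
└───┴─────┴─────────┴───────┴─┘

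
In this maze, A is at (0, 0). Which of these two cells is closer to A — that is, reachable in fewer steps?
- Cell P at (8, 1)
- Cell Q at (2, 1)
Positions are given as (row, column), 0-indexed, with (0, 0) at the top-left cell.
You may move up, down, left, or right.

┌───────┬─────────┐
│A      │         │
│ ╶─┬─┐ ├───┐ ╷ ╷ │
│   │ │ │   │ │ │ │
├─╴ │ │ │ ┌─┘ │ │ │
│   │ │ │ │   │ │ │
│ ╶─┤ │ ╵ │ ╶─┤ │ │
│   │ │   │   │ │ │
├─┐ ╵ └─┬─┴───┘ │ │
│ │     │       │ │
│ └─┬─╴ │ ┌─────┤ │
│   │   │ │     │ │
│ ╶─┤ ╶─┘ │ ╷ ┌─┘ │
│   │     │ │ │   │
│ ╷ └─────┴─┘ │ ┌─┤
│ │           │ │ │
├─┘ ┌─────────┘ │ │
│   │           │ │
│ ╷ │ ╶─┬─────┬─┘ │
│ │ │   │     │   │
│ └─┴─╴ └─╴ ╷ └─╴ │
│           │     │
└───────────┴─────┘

Shortest path A → P at (8, 1): 47 steps
Shortest path A → Q at (2, 1): 3 steps

Q is closer (3 steps vs 47 steps).

Path to P:

┌───────┬─────────┐
│A      │      ↱ ↓│
│ ╶─┬─┐ ├───┐ ╷ ╷ │
│↳ ↓│ │ │   │ │↑│↓│
├─╴ │ │ │ ┌─┘ │ │ │
│↓ ↲│ │ │ │   │↑│↓│
│ ╶─┤ │ ╵ │ ╶─┤ │ │
│↳ ↓│ │   │   │↑│↓│
├─┐ ╵ └─┬─┴───┘ │ │
│ │↳ → ↓│↱ → → ↑│↓│
│ └─┬─╴ │ ┌─────┤ │
│   │↓ ↲│↑│     │↓│
│ ╶─┤ ╶─┘ │ ╷ ┌─┘ │
│   │↳ → ↑│ │ │↓ ↲│
│ ╷ └─────┴─┘ │ ┌─┤
│ │           │↓│ │
├─┘ ┌─────────┘ │ │
│↱ P│↓ ← ← ← ← ↲│ │
│ ╷ │ ╶─┬─────┬─┘ │
│↑│ │↳ ↓│     │   │
│ └─┴─╴ └─╴ ╷ └─╴ │
│↑ ← ← ↲    │     │
└───────────┴─────┘

Path to Q:

┌───────┬─────────┐
│A      │         │
│ ╶─┬─┐ ├───┐ ╷ ╷ │
│↳ ↓│ │ │   │ │ │ │
├─╴ │ │ │ ┌─┘ │ │ │
│  Q│ │ │ │   │ │ │
│ ╶─┤ │ ╵ │ ╶─┤ │ │
│   │ │   │   │ │ │
├─┐ ╵ └─┬─┴───┘ │ │
│ │     │       │ │
│ └─┬─╴ │ ┌─────┤ │
│   │   │ │     │ │
│ ╶─┤ ╶─┘ │ ╷ ┌─┘ │
│   │     │ │ │   │
│ ╷ └─────┴─┘ │ ┌─┤
│ │           │ │ │
├─┘ ┌─────────┘ │ │
│   │           │ │
│ ╷ │ ╶─┬─────┬─┘ │
│ │ │   │     │   │
│ └─┴─╴ └─╴ ╷ └─╴ │
│           │     │
└───────────┴─────┘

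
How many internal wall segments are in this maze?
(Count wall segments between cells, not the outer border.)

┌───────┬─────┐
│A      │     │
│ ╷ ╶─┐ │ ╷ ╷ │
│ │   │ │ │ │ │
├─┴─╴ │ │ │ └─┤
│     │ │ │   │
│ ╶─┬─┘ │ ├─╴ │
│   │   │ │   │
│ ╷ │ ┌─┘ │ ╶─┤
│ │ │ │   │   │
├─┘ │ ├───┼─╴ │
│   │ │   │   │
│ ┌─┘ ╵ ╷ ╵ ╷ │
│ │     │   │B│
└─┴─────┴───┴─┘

Counting internal wall segments:
Total internal walls: 36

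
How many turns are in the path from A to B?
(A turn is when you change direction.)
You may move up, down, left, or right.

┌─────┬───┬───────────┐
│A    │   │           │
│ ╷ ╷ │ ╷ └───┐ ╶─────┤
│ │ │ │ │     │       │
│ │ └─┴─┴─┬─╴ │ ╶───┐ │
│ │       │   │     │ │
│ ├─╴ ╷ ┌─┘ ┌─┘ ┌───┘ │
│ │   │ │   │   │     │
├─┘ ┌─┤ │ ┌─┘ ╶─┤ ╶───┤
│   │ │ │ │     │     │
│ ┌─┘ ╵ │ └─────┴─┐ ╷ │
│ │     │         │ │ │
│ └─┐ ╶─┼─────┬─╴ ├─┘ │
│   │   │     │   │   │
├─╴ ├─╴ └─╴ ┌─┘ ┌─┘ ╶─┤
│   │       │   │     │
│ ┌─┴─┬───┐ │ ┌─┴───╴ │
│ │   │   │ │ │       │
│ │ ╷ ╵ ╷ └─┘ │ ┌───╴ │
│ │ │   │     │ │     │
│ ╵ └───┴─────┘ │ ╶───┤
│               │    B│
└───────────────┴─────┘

Directions: right, down, down, right, down, left, down, left, down, down, right, down, left, down, down, down, right, right, right, right, right, right, right, up, up, right, right, right, down, left, left, down, right, right
Number of turns: 18

Solution:

┌─────┬───┬───────────┐
│A ↓  │   │           │
│ ╷ ╷ │ ╷ └───┐ ╶─────┤
│ │↓│ │ │     │       │
│ │ └─┴─┴─┬─╴ │ ╶───┐ │
│ │↳ ↓    │   │     │ │
│ ├─╴ ╷ ┌─┘ ┌─┘ ┌───┘ │
│ │↓ ↲│ │   │   │     │
├─┘ ┌─┤ │ ┌─┘ ╶─┤ ╶───┤
│↓ ↲│ │ │ │     │     │
│ ┌─┘ ╵ │ └─────┴─┐ ╷ │
│↓│     │         │ │ │
│ └─┐ ╶─┼─────┬─╴ ├─┘ │
│↳ ↓│   │     │   │   │
├─╴ ├─╴ └─╴ ┌─┘ ┌─┘ ╶─┤
│↓ ↲│       │   │     │
│ ┌─┴─┬───┐ │ ┌─┴───╴ │
│↓│   │   │ │ │↱ → → ↓│
│ │ ╷ ╵ ╷ └─┘ │ ┌───╴ │
│↓│ │   │     │↑│↓ ← ↲│
│ ╵ └───┴─────┘ │ ╶───┤
│↳ → → → → → → ↑│↳ → B│
└───────────────┴─────┘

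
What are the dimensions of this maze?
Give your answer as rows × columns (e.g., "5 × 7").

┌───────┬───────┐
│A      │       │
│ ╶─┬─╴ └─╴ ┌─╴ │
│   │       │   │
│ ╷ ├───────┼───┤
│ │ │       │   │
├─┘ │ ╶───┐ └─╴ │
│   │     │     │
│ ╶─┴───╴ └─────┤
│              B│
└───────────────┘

Counting the maze dimensions:
Rows (vertical): 5
Columns (horizontal): 8
Dimensions: 5 × 8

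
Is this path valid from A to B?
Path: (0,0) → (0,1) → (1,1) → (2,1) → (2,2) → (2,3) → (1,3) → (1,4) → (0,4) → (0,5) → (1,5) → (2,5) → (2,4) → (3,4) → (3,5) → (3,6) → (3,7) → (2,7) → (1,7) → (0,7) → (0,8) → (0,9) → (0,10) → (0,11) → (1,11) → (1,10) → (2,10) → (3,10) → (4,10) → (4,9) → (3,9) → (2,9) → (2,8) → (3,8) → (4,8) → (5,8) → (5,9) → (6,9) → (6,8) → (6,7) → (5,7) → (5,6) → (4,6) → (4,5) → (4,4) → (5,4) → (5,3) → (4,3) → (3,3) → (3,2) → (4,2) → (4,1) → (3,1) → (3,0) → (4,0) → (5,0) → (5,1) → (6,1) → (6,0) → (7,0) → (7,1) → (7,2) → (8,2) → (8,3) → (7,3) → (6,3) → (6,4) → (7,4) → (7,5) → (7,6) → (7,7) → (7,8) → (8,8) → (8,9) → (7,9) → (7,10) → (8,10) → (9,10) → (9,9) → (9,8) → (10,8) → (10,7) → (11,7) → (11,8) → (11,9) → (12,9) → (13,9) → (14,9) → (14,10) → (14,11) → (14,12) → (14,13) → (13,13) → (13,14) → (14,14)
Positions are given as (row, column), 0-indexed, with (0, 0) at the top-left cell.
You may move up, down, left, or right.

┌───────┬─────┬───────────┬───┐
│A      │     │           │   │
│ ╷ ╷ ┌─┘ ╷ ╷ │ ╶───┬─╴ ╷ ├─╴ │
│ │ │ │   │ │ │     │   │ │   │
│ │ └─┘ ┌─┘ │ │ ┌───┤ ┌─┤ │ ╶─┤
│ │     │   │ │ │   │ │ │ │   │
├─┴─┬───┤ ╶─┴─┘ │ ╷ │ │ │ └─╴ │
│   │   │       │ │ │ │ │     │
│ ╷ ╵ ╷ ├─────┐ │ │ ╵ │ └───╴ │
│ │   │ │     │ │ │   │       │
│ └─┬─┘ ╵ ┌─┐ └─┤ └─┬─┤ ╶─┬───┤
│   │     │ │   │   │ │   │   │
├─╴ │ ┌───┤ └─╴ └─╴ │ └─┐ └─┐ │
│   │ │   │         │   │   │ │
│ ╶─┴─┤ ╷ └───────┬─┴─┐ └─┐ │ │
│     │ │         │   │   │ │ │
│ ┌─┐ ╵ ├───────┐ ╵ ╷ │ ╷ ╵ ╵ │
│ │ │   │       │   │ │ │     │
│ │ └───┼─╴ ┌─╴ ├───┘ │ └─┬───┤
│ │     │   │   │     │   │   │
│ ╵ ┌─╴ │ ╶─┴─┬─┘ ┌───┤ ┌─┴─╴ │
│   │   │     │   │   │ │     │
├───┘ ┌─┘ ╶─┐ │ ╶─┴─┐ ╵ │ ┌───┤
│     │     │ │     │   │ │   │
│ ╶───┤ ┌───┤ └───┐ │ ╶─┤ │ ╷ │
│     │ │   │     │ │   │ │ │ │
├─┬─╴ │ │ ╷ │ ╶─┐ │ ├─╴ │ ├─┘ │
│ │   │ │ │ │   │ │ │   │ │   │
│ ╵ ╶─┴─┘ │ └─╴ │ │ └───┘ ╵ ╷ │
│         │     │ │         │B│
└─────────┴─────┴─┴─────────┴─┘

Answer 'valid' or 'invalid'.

Checking path validity:
Result: All consecutive moves are passable.

valid

Correct solution:

┌───────┬─────┬───────────┬───┐
│A ↓    │↱ ↓  │↱ → → → ↓  │   │
│ ╷ ╷ ┌─┘ ╷ ╷ │ ╶───┬─╴ ╷ ├─╴ │
│ │↓│ │↱ ↑│↓│ │↑    │↓ ↲│ │   │
│ │ └─┘ ┌─┘ │ │ ┌───┤ ┌─┤ │ ╶─┤
│ │↳ → ↑│↓ ↲│ │↑│↓ ↰│↓│ │ │   │
├─┴─┬───┤ ╶─┴─┘ │ ╷ │ │ │ └─╴ │
│↓ ↰│↓ ↰│↳ → → ↑│↓│↑│↓│ │     │
│ ╷ ╵ ╷ ├─────┐ │ │ ╵ │ └───╴ │
│↓│↑ ↲│↑│↓ ← ↰│ │↓│↑ ↲│       │
│ └─┬─┘ ╵ ┌─┐ └─┤ └─┬─┤ ╶─┬───┤
│↳ ↓│  ↑ ↲│ │↑ ↰│↳ ↓│ │   │   │
├─╴ │ ┌───┤ └─╴ └─╴ │ └─┐ └─┐ │
│↓ ↲│ │↱ ↓│    ↑ ← ↲│   │   │ │
│ ╶─┴─┤ ╷ └───────┬─┴─┐ └─┐ │ │
│↳ → ↓│↑│↳ → → → ↓│↱ ↓│   │ │ │
│ ┌─┐ ╵ ├───────┐ ╵ ╷ │ ╷ ╵ ╵ │
│ │ │↳ ↑│       │↳ ↑│↓│ │     │
│ │ └───┼─╴ ┌─╴ ├───┘ │ └─┬───┤
│ │     │   │   │↓ ← ↲│   │   │
│ ╵ ┌─╴ │ ╶─┴─┬─┘ ┌───┤ ┌─┴─╴ │
│   │   │     │↓ ↲│   │ │     │
├───┘ ┌─┘ ╶─┐ │ ╶─┴─┐ ╵ │ ┌───┤
│     │     │ │↳ → ↓│   │ │   │
│ ╶───┤ ┌───┤ └───┐ │ ╶─┤ │ ╷ │
│     │ │   │     │↓│   │ │ │ │
├─┬─╴ │ │ ╷ │ ╶─┐ │ ├─╴ │ ├─┘ │
│ │   │ │ │ │   │ │↓│   │ │↱ ↓│
│ ╵ ╶─┴─┘ │ └─╴ │ │ └───┘ ╵ ╷ │
│         │     │ │↳ → → → ↑│B│
└─────────┴─────┴─┴─────────┴─┘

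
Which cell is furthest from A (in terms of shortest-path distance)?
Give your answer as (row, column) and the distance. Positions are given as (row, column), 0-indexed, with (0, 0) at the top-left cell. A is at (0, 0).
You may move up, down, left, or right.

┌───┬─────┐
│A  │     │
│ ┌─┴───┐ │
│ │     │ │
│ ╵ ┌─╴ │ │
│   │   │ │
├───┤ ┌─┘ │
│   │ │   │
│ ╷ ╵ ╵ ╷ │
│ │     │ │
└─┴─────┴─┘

Computing BFS distances from A to all cells:
Furthest cell: (0, 2)
Distance: 18 steps

Path from A to the furthest cell:

┌───┬─────┐
│A  │B ← ↰│
│ ┌─┴───┐ │
│↓│↱ → ↓│↑│
│ ╵ ┌─╴ │ │
│↳ ↑│↓ ↲│↑│
├───┤ ┌─┘ │
│   │↓│↱ ↑│
│ ╷ ╵ ╵ ╷ │
│ │  ↳ ↑│ │
└─┴─────┴─┘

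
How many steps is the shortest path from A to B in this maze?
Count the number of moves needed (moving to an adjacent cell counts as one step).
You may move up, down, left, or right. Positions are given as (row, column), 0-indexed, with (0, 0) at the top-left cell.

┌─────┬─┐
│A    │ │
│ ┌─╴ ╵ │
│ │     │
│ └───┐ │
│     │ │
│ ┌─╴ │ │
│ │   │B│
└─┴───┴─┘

Using BFS to find shortest path:
Start: (0, 0), End: (3, 3)
Path found:
(0,0) → (0,1) → (0,2) → (1,2) → (1,3) → (2,3) → (3,3)
Number of steps: 6

Solution:

┌─────┬─┐
│A → ↓│ │
│ ┌─╴ ╵ │
│ │  ↳ ↓│
│ └───┐ │
│     │↓│
│ ┌─╴ │ │
│ │   │B│
└─┴───┴─┘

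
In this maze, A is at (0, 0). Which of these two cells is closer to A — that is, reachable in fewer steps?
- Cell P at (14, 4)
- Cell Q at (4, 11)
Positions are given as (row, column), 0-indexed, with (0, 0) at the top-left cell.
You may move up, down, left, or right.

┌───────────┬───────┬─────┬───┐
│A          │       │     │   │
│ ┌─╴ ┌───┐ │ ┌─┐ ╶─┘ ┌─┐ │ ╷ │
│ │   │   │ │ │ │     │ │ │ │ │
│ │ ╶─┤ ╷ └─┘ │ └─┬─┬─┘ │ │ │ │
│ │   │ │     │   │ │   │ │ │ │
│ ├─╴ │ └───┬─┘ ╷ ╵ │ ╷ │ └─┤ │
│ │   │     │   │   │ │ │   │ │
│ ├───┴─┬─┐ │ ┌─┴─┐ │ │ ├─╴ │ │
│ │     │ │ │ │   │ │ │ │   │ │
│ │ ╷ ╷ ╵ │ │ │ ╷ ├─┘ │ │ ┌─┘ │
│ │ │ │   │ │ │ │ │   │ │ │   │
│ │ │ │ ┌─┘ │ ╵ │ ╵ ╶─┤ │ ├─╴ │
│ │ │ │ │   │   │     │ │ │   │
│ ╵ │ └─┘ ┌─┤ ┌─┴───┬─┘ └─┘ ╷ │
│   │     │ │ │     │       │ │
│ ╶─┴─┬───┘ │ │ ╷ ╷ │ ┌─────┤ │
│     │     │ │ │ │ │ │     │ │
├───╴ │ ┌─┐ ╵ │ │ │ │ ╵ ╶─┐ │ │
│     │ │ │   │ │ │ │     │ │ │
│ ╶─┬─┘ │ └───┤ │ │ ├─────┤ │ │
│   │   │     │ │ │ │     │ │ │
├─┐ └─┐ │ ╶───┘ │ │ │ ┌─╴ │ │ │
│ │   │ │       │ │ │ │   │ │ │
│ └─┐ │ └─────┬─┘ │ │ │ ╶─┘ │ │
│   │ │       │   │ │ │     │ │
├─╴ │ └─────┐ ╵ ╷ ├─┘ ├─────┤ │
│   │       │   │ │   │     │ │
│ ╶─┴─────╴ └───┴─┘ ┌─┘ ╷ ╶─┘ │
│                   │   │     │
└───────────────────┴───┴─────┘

Shortest path A → P at (14, 4): 24 steps
Shortest path A → Q at (4, 11): 53 steps

P is closer (24 steps vs 53 steps).

Path to P:

┌───────────┬───────┬─────┬───┐
│A          │       │     │   │
│ ┌─╴ ┌───┐ │ ┌─┐ ╶─┘ ┌─┐ │ ╷ │
│↓│   │   │ │ │ │     │ │ │ │ │
│ │ ╶─┤ ╷ └─┘ │ └─┬─┬─┘ │ │ │ │
│↓│   │ │     │   │ │   │ │ │ │
│ ├─╴ │ └───┬─┘ ╷ ╵ │ ╷ │ └─┤ │
│↓│   │     │   │   │ │ │   │ │
│ ├───┴─┬─┐ │ ┌─┴─┐ │ │ ├─╴ │ │
│↓│     │ │ │ │   │ │ │ │   │ │
│ │ ╷ ╷ ╵ │ │ │ ╷ ├─┘ │ │ ┌─┘ │
│↓│ │ │   │ │ │ │ │   │ │ │   │
│ │ │ │ ┌─┘ │ ╵ │ ╵ ╶─┤ │ ├─╴ │
│↓│ │ │ │   │   │     │ │ │   │
│ ╵ │ └─┘ ┌─┤ ┌─┴───┬─┘ └─┘ ╷ │
│↓  │     │ │ │     │       │ │
│ ╶─┴─┬───┘ │ │ ╷ ╷ │ ┌─────┤ │
│↳ → ↓│     │ │ │ │ │ │     │ │
├───╴ │ ┌─┐ ╵ │ │ │ │ ╵ ╶─┐ │ │
│↓ ← ↲│ │ │   │ │ │ │     │ │ │
│ ╶─┬─┘ │ └───┤ │ │ ├─────┤ │ │
│↳ ↓│   │     │ │ │ │     │ │ │
├─┐ └─┐ │ ╶───┘ │ │ │ ┌─╴ │ │ │
│ │↳ ↓│ │       │ │ │ │   │ │ │
│ └─┐ │ └─────┬─┘ │ │ │ ╶─┘ │ │
│   │↓│       │   │ │ │     │ │
├─╴ │ └─────┐ ╵ ╷ ├─┘ ├─────┤ │
│   │↳ → → ↓│   │ │   │     │ │
│ ╶─┴─────╴ └───┴─┘ ┌─┘ ╷ ╶─┘ │
│        P ↲        │   │     │
└───────────────────┴───┴─────┘

Path to Q:

┌───────────┬───────┬─────┬───┐
│A          │       │     │   │
│ ┌─╴ ┌───┐ │ ┌─┐ ╶─┘ ┌─┐ │ ╷ │
│↓│   │   │ │ │ │     │ │ │ │ │
│ │ ╶─┤ ╷ └─┘ │ └─┬─┬─┘ │ │ │ │
│↓│   │ │     │   │ │   │ │ │ │
│ ├─╴ │ └───┬─┘ ╷ ╵ │ ╷ │ └─┤ │
│↓│   │     │   │   │ │ │   │ │
│ ├───┴─┬─┐ │ ┌─┴─┐ │ │ ├─╴ │ │
│↓│     │ │ │ │   │ │ │Q│   │ │
│ │ ╷ ╷ ╵ │ │ │ ╷ ├─┘ │ │ ┌─┘ │
│↓│ │ │   │ │ │ │ │   │↑│ │   │
│ │ │ │ ┌─┘ │ ╵ │ ╵ ╶─┤ │ ├─╴ │
│↓│ │ │ │   │   │     │↑│ │   │
│ ╵ │ └─┘ ┌─┤ ┌─┴───┬─┘ └─┘ ╷ │
│↓  │     │ │ │     │↱ ↑    │ │
│ ╶─┴─┬───┘ │ │ ╷ ╷ │ ┌─────┤ │
│↳ → ↓│     │ │ │ │ │↑│↓ ← ↰│ │
├───╴ │ ┌─┐ ╵ │ │ │ │ ╵ ╶─┐ │ │
│↓ ← ↲│ │ │   │ │ │ │↑ ↲  │↑│ │
│ ╶─┬─┘ │ └───┤ │ │ ├─────┤ │ │
│↳ ↓│   │     │ │ │ │↱ → ↓│↑│ │
├─┐ └─┐ │ ╶───┘ │ │ │ ┌─╴ │ │ │
│ │↳ ↓│ │       │ │ │↑│↓ ↲│↑│ │
│ └─┐ │ └─────┬─┘ │ │ │ ╶─┘ │ │
│   │↓│       │   │ │↑│↳ → ↑│ │
├─╴ │ └─────┐ ╵ ╷ ├─┘ ├─────┤ │
│   │↳ → → ↓│   │ │↱ ↑│     │ │
│ ╶─┴─────╴ └───┴─┘ ┌─┘ ╷ ╶─┘ │
│          ↳ → → → ↑│   │     │
└───────────────────┴───┴─────┘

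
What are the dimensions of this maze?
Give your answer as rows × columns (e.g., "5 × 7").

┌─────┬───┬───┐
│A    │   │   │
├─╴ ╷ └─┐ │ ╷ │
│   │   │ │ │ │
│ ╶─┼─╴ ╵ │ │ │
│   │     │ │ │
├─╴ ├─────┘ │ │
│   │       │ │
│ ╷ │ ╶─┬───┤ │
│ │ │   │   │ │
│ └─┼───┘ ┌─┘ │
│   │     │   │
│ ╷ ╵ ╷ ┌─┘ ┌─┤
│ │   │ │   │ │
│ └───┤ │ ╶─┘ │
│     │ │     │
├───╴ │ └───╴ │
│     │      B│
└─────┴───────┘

Counting the maze dimensions:
Rows (vertical): 9
Columns (horizontal): 7
Dimensions: 9 × 7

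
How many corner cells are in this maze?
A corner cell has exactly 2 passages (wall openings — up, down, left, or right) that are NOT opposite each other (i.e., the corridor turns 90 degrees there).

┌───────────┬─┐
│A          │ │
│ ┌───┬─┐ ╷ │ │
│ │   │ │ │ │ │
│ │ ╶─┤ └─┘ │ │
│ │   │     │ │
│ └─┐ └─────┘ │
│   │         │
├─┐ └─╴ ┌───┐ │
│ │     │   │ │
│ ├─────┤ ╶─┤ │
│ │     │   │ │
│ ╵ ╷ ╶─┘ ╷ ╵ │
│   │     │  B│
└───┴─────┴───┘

Counting corner cells (2 non-opposite passages):
Total corners: 21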